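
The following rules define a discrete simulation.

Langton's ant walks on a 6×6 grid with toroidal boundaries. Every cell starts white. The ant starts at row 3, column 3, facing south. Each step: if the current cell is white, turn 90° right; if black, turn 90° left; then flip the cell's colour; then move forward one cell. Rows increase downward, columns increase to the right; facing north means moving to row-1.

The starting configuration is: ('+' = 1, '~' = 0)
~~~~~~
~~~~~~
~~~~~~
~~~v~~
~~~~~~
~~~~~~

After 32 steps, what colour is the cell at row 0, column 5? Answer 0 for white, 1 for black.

[0] ~~~~~~
~~~~~~
~~~~~~
~~~v~~
~~~~~~
~~~~~~
[1] ~~~~~~
~~~~~~
~~~~~~
~~<+~~
~~~~~~
~~~~~~
[2] ~~~~~~
~~~~~~
~~^~~~
~~++~~
~~~~~~
~~~~~~
[3] ~~~~~~
~~~~~~
~~+>~~
~~++~~
~~~~~~
~~~~~~
[4] ~~~~~~
~~~~~~
~~++~~
~~+v~~
~~~~~~
~~~~~~
[5] ~~~~~~
~~~~~~
~~++~~
~~+~>~
~~~~~~
~~~~~~
[6] ~~~~~~
~~~~~~
~~++~~
~~+~+~
~~~~v~
~~~~~~
[7] ~~~~~~
~~~~~~
~~++~~
~~+~+~
~~~<+~
~~~~~~
[8] ~~~~~~
~~~~~~
~~++~~
~~+^+~
~~~++~
~~~~~~
[9] ~~~~~~
~~~~~~
~~++~~
~~++>~
~~~++~
~~~~~~
[10] ~~~~~~
~~~~~~
~~++^~
~~++~~
~~~++~
~~~~~~
[11] ~~~~~~
~~~~~~
~~+++>
~~++~~
~~~++~
~~~~~~
[12] ~~~~~~
~~~~~~
~~++++
~~++~v
~~~++~
~~~~~~
[13] ~~~~~~
~~~~~~
~~++++
~~++<+
~~~++~
~~~~~~
[14] ~~~~~~
~~~~~~
~~++^+
~~++++
~~~++~
~~~~~~
[15] ~~~~~~
~~~~~~
~~+<~+
~~++++
~~~++~
~~~~~~
[16] ~~~~~~
~~~~~~
~~+~~+
~~+v++
~~~++~
~~~~~~
[17] ~~~~~~
~~~~~~
~~+~~+
~~+~>+
~~~++~
~~~~~~
[18] ~~~~~~
~~~~~~
~~+~^+
~~+~~+
~~~++~
~~~~~~
[19] ~~~~~~
~~~~~~
~~+~+>
~~+~~+
~~~++~
~~~~~~
[20] ~~~~~~
~~~~~^
~~+~+~
~~+~~+
~~~++~
~~~~~~
[21] ~~~~~~
>~~~~+
~~+~+~
~~+~~+
~~~++~
~~~~~~
[22] ~~~~~~
+~~~~+
v~+~+~
~~+~~+
~~~++~
~~~~~~
[23] ~~~~~~
+~~~~+
+~+~+<
~~+~~+
~~~++~
~~~~~~
[24] ~~~~~~
+~~~~^
+~+~++
~~+~~+
~~~++~
~~~~~~
[25] ~~~~~~
+~~~<~
+~+~++
~~+~~+
~~~++~
~~~~~~
[26] ~~~~^~
+~~~+~
+~+~++
~~+~~+
~~~++~
~~~~~~
[27] ~~~~+>
+~~~+~
+~+~++
~~+~~+
~~~++~
~~~~~~
[28] ~~~~++
+~~~+v
+~+~++
~~+~~+
~~~++~
~~~~~~
[29] ~~~~++
+~~~<+
+~+~++
~~+~~+
~~~++~
~~~~~~
[30] ~~~~++
+~~~~+
+~+~v+
~~+~~+
~~~++~
~~~~~~
[31] ~~~~++
+~~~~+
+~+~~>
~~+~~+
~~~++~
~~~~~~
[32] ~~~~++
+~~~~^
+~+~~~
~~+~~+
~~~++~
~~~~~~

1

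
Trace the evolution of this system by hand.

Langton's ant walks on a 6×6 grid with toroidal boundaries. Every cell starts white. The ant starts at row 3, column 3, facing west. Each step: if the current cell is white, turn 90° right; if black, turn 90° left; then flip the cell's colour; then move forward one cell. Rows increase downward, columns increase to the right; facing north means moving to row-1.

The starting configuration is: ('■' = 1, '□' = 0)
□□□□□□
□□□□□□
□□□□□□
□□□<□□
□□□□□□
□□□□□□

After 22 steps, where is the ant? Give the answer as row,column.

0,4

step 0: □□□□□□
□□□□□□
□□□□□□
□□□<□□
□□□□□□
□□□□□□
step 1: □□□□□□
□□□□□□
□□□^□□
□□□■□□
□□□□□□
□□□□□□
step 2: □□□□□□
□□□□□□
□□□■>□
□□□■□□
□□□□□□
□□□□□□
step 3: □□□□□□
□□□□□□
□□□■■□
□□□■v□
□□□□□□
□□□□□□
step 4: □□□□□□
□□□□□□
□□□■■□
□□□<■□
□□□□□□
□□□□□□
step 5: □□□□□□
□□□□□□
□□□■■□
□□□□■□
□□□v□□
□□□□□□
step 6: □□□□□□
□□□□□□
□□□■■□
□□□□■□
□□<■□□
□□□□□□
step 7: □□□□□□
□□□□□□
□□□■■□
□□^□■□
□□■■□□
□□□□□□
step 8: □□□□□□
□□□□□□
□□□■■□
□□■>■□
□□■■□□
□□□□□□
step 9: □□□□□□
□□□□□□
□□□■■□
□□■■■□
□□■v□□
□□□□□□
step 10: □□□□□□
□□□□□□
□□□■■□
□□■■■□
□□■□>□
□□□□□□
step 11: □□□□□□
□□□□□□
□□□■■□
□□■■■□
□□■□■□
□□□□v□
step 12: □□□□□□
□□□□□□
□□□■■□
□□■■■□
□□■□■□
□□□<■□
step 13: □□□□□□
□□□□□□
□□□■■□
□□■■■□
□□■^■□
□□□■■□
step 14: □□□□□□
□□□□□□
□□□■■□
□□■■■□
□□■■>□
□□□■■□
step 15: □□□□□□
□□□□□□
□□□■■□
□□■■^□
□□■■□□
□□□■■□
step 16: □□□□□□
□□□□□□
□□□■■□
□□■<□□
□□■■□□
□□□■■□
step 17: □□□□□□
□□□□□□
□□□■■□
□□■□□□
□□■v□□
□□□■■□
step 18: □□□□□□
□□□□□□
□□□■■□
□□■□□□
□□■□>□
□□□■■□
step 19: □□□□□□
□□□□□□
□□□■■□
□□■□□□
□□■□■□
□□□■v□
step 20: □□□□□□
□□□□□□
□□□■■□
□□■□□□
□□■□■□
□□□■□>
step 21: □□□□□v
□□□□□□
□□□■■□
□□■□□□
□□■□■□
□□□■□■
step 22: □□□□<■
□□□□□□
□□□■■□
□□■□□□
□□■□■□
□□□■□■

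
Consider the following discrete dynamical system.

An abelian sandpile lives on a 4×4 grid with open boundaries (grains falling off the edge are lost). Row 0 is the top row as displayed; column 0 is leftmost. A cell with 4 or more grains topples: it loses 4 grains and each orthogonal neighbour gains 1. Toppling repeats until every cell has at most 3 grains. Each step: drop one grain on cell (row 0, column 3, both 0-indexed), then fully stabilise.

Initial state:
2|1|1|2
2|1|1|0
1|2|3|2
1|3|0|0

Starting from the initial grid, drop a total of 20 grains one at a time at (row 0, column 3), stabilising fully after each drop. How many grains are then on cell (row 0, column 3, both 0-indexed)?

0

t=0: 2|1|1|2
2|1|1|0
1|2|3|2
1|3|0|0
t=1: 2|1|1|3
2|1|1|0
1|2|3|2
1|3|0|0
t=2: 2|1|2|0
2|1|1|1
1|2|3|2
1|3|0|0
t=3: 2|1|2|1
2|1|1|1
1|2|3|2
1|3|0|0
t=4: 2|1|2|2
2|1|1|1
1|2|3|2
1|3|0|0
t=5: 2|1|2|3
2|1|1|1
1|2|3|2
1|3|0|0
t=6: 2|1|3|0
2|1|1|2
1|2|3|2
1|3|0|0
t=7: 2|1|3|1
2|1|1|2
1|2|3|2
1|3|0|0
t=8: 2|1|3|2
2|1|1|2
1|2|3|2
1|3|0|0
t=9: 2|1|3|3
2|1|1|2
1|2|3|2
1|3|0|0
t=10: 2|2|0|1
2|1|2|3
1|2|3|2
1|3|0|0
t=11: 2|2|0|2
2|1|2|3
1|2|3|2
1|3|0|0
t=12: 2|2|0|3
2|1|2|3
1|2|3|2
1|3|0|0
t=13: 2|2|1|1
2|1|3|0
1|2|3|3
1|3|0|0
t=14: 2|2|1|2
2|1|3|0
1|2|3|3
1|3|0|0
t=15: 2|2|1|3
2|1|3|0
1|2|3|3
1|3|0|0
t=16: 2|2|2|0
2|1|3|1
1|2|3|3
1|3|0|0
t=17: 2|2|2|1
2|1|3|1
1|2|3|3
1|3|0|0
t=18: 2|2|2|2
2|1|3|1
1|2|3|3
1|3|0|0
t=19: 2|2|2|3
2|1|3|1
1|2|3|3
1|3|0|0
t=20: 2|2|3|0
2|1|3|2
1|2|3|3
1|3|0|0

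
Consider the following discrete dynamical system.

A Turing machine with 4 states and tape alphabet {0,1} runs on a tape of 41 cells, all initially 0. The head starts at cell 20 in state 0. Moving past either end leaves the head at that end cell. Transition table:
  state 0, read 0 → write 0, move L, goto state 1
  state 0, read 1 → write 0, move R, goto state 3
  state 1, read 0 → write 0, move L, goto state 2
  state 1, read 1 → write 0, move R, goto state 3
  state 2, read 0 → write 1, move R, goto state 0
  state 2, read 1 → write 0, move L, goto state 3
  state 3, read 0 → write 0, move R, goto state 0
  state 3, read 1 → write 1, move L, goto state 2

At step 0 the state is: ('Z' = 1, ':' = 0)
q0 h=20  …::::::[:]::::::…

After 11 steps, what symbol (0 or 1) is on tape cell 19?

0) q0 h=20  …::::::[:]::::::…
1) q1 h=19  …::::::[:]::::::…
2) q2 h=18  …::::::[:]::::::…
3) q0 h=19  …:::::Z[:]::::::…
4) q1 h=18  …::::::[Z]::::::…
5) q3 h=19  …::::::[:]::::::…
6) q0 h=20  …::::::[:]::::::…
7) q1 h=19  …::::::[:]::::::…
8) q2 h=18  …::::::[:]::::::…
9) q0 h=19  …:::::Z[:]::::::…
10) q1 h=18  …::::::[Z]::::::…
11) q3 h=19  …::::::[:]::::::…

0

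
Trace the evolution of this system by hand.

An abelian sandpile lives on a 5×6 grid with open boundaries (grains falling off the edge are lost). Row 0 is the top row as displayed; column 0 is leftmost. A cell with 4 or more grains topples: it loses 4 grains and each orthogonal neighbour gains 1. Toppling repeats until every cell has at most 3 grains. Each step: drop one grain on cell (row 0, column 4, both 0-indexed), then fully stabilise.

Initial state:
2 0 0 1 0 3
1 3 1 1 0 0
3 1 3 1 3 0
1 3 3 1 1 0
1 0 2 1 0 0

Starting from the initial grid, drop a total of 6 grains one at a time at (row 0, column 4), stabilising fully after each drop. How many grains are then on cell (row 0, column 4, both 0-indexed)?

3

step 0: 2 0 0 1 0 3
1 3 1 1 0 0
3 1 3 1 3 0
1 3 3 1 1 0
1 0 2 1 0 0
step 1: 2 0 0 1 1 3
1 3 1 1 0 0
3 1 3 1 3 0
1 3 3 1 1 0
1 0 2 1 0 0
step 2: 2 0 0 1 2 3
1 3 1 1 0 0
3 1 3 1 3 0
1 3 3 1 1 0
1 0 2 1 0 0
step 3: 2 0 0 1 3 3
1 3 1 1 0 0
3 1 3 1 3 0
1 3 3 1 1 0
1 0 2 1 0 0
step 4: 2 0 0 2 1 0
1 3 1 1 1 1
3 1 3 1 3 0
1 3 3 1 1 0
1 0 2 1 0 0
step 5: 2 0 0 2 2 0
1 3 1 1 1 1
3 1 3 1 3 0
1 3 3 1 1 0
1 0 2 1 0 0
step 6: 2 0 0 2 3 0
1 3 1 1 1 1
3 1 3 1 3 0
1 3 3 1 1 0
1 0 2 1 0 0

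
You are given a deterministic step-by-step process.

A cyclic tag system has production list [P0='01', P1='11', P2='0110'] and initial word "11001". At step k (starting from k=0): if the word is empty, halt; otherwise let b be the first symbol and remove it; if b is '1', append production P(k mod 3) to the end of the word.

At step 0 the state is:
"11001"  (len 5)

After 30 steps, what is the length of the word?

gen 0: "11001"  (len 5)
gen 1: "100101"  (len 6)
gen 2: "0010111"  (len 7)
gen 3: "010111"  (len 6)
gen 4: "10111"  (len 5)
gen 5: "011111"  (len 6)
gen 6: "11111"  (len 5)
gen 7: "111101"  (len 6)
gen 8: "1110111"  (len 7)
gen 9: "1101110110"  (len 10)
gen 10: "10111011001"  (len 11)
gen 11: "011101100111"  (len 12)
gen 12: "11101100111"  (len 11)
gen 13: "110110011101"  (len 12)
gen 14: "1011001110111"  (len 13)
gen 15: "0110011101110110"  (len 16)
gen 16: "110011101110110"  (len 15)
gen 17: "1001110111011011"  (len 16)
gen 18: "0011101110110110110"  (len 19)
gen 19: "011101110110110110"  (len 18)
gen 20: "11101110110110110"  (len 17)
gen 21: "11011101101101100110"  (len 20)
gen 22: "101110110110110011001"  (len 21)
gen 23: "0111011011011001100111"  (len 22)
gen 24: "111011011011001100111"  (len 21)
gen 25: "1101101101100110011101"  (len 22)
gen 26: "10110110110011001110111"  (len 23)
gen 27: "01101101100110011101110110"  (len 26)
gen 28: "1101101100110011101110110"  (len 25)
gen 29: "10110110011001110111011011"  (len 26)
gen 30: "01101100110011101110110110110"  (len 29)

29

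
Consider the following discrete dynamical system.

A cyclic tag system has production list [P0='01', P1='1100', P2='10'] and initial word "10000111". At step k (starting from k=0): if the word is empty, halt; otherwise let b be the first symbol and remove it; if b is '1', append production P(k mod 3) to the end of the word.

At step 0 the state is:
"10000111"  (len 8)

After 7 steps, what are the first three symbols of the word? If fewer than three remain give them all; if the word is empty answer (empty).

101

t=0: "10000111"  (len 8)
t=1: "000011101"  (len 9)
t=2: "00011101"  (len 8)
t=3: "0011101"  (len 7)
t=4: "011101"  (len 6)
t=5: "11101"  (len 5)
t=6: "110110"  (len 6)
t=7: "1011001"  (len 7)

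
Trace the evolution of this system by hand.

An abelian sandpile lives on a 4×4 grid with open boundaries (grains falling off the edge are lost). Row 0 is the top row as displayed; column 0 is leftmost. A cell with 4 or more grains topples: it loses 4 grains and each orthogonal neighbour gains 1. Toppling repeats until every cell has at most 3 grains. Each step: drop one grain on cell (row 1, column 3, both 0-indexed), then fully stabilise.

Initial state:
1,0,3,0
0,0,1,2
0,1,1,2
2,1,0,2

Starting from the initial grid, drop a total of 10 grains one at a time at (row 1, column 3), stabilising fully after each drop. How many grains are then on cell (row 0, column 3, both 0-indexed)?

gen 0: 1,0,3,0
0,0,1,2
0,1,1,2
2,1,0,2
gen 1: 1,0,3,0
0,0,1,3
0,1,1,2
2,1,0,2
gen 2: 1,0,3,1
0,0,2,0
0,1,1,3
2,1,0,2
gen 3: 1,0,3,1
0,0,2,1
0,1,1,3
2,1,0,2
gen 4: 1,0,3,1
0,0,2,2
0,1,1,3
2,1,0,2
gen 5: 1,0,3,1
0,0,2,3
0,1,1,3
2,1,0,2
gen 6: 1,0,3,2
0,0,3,1
0,1,2,0
2,1,0,3
gen 7: 1,0,3,2
0,0,3,2
0,1,2,0
2,1,0,3
gen 8: 1,0,3,2
0,0,3,3
0,1,2,0
2,1,0,3
gen 9: 1,1,1,0
0,1,1,2
0,1,3,1
2,1,0,3
gen 10: 1,1,1,0
0,1,1,3
0,1,3,1
2,1,0,3

0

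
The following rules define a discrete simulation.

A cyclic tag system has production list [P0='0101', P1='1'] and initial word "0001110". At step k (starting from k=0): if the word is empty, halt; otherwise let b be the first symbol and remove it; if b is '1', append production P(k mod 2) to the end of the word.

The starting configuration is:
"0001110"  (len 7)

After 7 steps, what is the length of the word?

6

step 0: "0001110"  (len 7)
step 1: "001110"  (len 6)
step 2: "01110"  (len 5)
step 3: "1110"  (len 4)
step 4: "1101"  (len 4)
step 5: "1010101"  (len 7)
step 6: "0101011"  (len 7)
step 7: "101011"  (len 6)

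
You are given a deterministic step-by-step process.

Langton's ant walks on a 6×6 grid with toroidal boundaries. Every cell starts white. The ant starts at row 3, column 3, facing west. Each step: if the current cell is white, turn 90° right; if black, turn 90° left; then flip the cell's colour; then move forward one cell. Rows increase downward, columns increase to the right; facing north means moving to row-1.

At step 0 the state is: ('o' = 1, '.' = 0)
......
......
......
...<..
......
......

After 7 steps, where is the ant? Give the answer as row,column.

t=0: ......
......
......
...<..
......
......
t=1: ......
......
...^..
...o..
......
......
t=2: ......
......
...o>.
...o..
......
......
t=3: ......
......
...oo.
...ov.
......
......
t=4: ......
......
...oo.
...<o.
......
......
t=5: ......
......
...oo.
....o.
...v..
......
t=6: ......
......
...oo.
....o.
..<o..
......
t=7: ......
......
...oo.
..^.o.
..oo..
......

3,2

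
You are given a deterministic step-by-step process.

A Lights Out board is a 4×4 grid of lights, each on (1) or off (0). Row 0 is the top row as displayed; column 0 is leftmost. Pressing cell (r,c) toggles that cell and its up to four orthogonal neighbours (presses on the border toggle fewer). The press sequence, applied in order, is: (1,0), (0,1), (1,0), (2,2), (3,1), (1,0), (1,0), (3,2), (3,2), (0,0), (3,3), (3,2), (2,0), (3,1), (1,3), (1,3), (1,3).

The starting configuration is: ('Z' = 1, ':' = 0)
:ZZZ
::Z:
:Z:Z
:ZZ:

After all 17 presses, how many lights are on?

0) :ZZZ
::Z:
:Z:Z
:ZZ:
1) ZZZZ
ZZZ:
ZZ:Z
:ZZ:
2) :::Z
Z:Z:
ZZ:Z
:ZZ:
3) Z::Z
:ZZ:
:Z:Z
:ZZ:
4) Z::Z
:Z::
::Z:
:Z::
5) Z::Z
:Z::
:ZZ:
Z:Z:
6) :::Z
Z:::
ZZZ:
Z:Z:
7) Z::Z
:Z::
:ZZ:
Z:Z:
8) Z::Z
:Z::
:Z::
ZZ:Z
9) Z::Z
:Z::
:ZZ:
Z:Z:
10) :Z:Z
ZZ::
:ZZ:
Z:Z:
11) :Z:Z
ZZ::
:ZZZ
Z::Z
12) :Z:Z
ZZ::
:Z:Z
ZZZ:
13) :Z:Z
:Z::
Z::Z
:ZZ:
14) :Z:Z
:Z::
ZZ:Z
Z:::
15) :Z::
:ZZZ
ZZ::
Z:::
16) :Z:Z
:Z::
ZZ:Z
Z:::
17) :Z::
:ZZZ
ZZ::
Z:::

7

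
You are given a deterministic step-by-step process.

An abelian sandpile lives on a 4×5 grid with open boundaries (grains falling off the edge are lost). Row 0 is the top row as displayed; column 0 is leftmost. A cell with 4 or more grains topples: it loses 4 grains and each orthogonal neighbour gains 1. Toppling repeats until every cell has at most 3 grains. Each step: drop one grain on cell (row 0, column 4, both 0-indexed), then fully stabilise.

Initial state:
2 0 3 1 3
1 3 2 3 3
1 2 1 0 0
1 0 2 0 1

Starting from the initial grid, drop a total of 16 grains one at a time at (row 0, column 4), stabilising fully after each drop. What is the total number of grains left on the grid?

30

0) 2 0 3 1 3
1 3 2 3 3
1 2 1 0 0
1 0 2 0 1
1) 2 0 3 3 1
1 3 3 0 1
1 2 1 1 1
1 0 2 0 1
2) 2 0 3 3 2
1 3 3 0 1
1 2 1 1 1
1 0 2 0 1
3) 2 0 3 3 3
1 3 3 0 1
1 2 1 1 1
1 0 2 0 1
4) 2 2 1 1 1
2 0 1 2 2
1 3 2 1 1
1 0 2 0 1
5) 2 2 1 1 2
2 0 1 2 2
1 3 2 1 1
1 0 2 0 1
6) 2 2 1 1 3
2 0 1 2 2
1 3 2 1 1
1 0 2 0 1
7) 2 2 1 2 0
2 0 1 2 3
1 3 2 1 1
1 0 2 0 1
8) 2 2 1 2 1
2 0 1 2 3
1 3 2 1 1
1 0 2 0 1
9) 2 2 1 2 2
2 0 1 2 3
1 3 2 1 1
1 0 2 0 1
10) 2 2 1 2 3
2 0 1 2 3
1 3 2 1 1
1 0 2 0 1
11) 2 2 1 3 1
2 0 1 3 0
1 3 2 1 2
1 0 2 0 1
12) 2 2 1 3 2
2 0 1 3 0
1 3 2 1 2
1 0 2 0 1
13) 2 2 1 3 3
2 0 1 3 0
1 3 2 1 2
1 0 2 0 1
14) 2 2 2 1 1
2 0 2 0 2
1 3 2 2 2
1 0 2 0 1
15) 2 2 2 1 2
2 0 2 0 2
1 3 2 2 2
1 0 2 0 1
16) 2 2 2 1 3
2 0 2 0 2
1 3 2 2 2
1 0 2 0 1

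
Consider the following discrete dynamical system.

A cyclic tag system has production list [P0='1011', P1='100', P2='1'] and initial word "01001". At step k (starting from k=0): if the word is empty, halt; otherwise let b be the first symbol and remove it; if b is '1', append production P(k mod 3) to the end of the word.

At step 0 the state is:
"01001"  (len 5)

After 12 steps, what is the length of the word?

2

[0] "01001"  (len 5)
[1] "1001"  (len 4)
[2] "001100"  (len 6)
[3] "01100"  (len 5)
[4] "1100"  (len 4)
[5] "100100"  (len 6)
[6] "001001"  (len 6)
[7] "01001"  (len 5)
[8] "1001"  (len 4)
[9] "0011"  (len 4)
[10] "011"  (len 3)
[11] "11"  (len 2)
[12] "11"  (len 2)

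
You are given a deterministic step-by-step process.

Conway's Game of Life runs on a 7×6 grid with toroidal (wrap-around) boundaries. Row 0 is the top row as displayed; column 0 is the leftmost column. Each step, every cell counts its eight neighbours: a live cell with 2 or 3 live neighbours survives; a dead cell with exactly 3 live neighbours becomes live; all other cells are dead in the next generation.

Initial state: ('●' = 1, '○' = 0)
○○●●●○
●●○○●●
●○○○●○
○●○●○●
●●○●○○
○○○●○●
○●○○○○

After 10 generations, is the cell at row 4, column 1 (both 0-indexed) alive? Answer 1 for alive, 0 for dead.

1

[0] ○○●●●○
●●○○●●
●○○○●○
○●○●○●
●●○●○○
○○○●○●
○●○○○○
[1] ○○●●●○
●●●○○○
○○●●○○
○●○●○●
○●○●○●
○●○○●○
○○○○○○
[2] ○○●●○○
○○○○●○
○○○●●○
○●○●○○
○●○●○●
●○●○●○
○○●○●○
[3] ○○●○●○
○○●○●○
○○●●●○
●○○●○○
○●○●○●
●○●○●○
○○●○●●
[4] ○●●○●○
○●●○●●
○●●○●●
●●○○○●
○●○●○●
●○●○○○
○○●○●○
[5] ●○○○●○
○○○○○○
○○○○○○
○○○●○○
○○○○●●
●○●○●●
○○●○○●
[6] ○○○○○●
○○○○○○
○○○○○○
○○○○●○
●○○○○○
●●○○○○
○○○○○○
[7] ○○○○○○
○○○○○○
○○○○○○
○○○○○○
●●○○○●
●●○○○○
●○○○○○
[8] ○○○○○○
○○○○○○
○○○○○○
●○○○○○
○●○○○●
○○○○○○
●●○○○○
[9] ○○○○○○
○○○○○○
○○○○○○
●○○○○○
●○○○○○
○●○○○○
○○○○○○
[10] ○○○○○○
○○○○○○
○○○○○○
○○○○○○
●●○○○○
○○○○○○
○○○○○○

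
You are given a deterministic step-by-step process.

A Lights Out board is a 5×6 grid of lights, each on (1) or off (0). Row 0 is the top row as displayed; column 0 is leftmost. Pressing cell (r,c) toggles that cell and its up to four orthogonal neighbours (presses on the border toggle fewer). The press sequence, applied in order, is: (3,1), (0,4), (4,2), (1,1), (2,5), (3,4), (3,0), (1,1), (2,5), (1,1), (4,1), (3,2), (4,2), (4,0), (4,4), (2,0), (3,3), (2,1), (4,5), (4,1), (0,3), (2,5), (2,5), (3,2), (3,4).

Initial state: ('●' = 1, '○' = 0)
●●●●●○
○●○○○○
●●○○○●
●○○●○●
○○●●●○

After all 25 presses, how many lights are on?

17

k=0  ●●●●●○
○●○○○○
●●○○○●
●○○●○●
○○●●●○
k=1  ●●●●●○
○●○○○○
●○○○○●
○●●●○●
○●●●●○
k=2  ●●●○○●
○●○○●○
●○○○○●
○●●●○●
○●●●●○
k=3  ●●●○○●
○●○○●○
●○○○○●
○●○●○●
○○○○●○
k=4  ●○●○○●
●○●○●○
●●○○○●
○●○●○●
○○○○●○
k=5  ●○●○○●
●○●○●●
●●○○●○
○●○●○○
○○○○●○
k=6  ●○●○○●
●○●○●●
●●○○○○
○●○○●●
○○○○○○
k=7  ●○●○○●
●○●○●●
○●○○○○
●○○○●●
●○○○○○
k=8  ●●●○○●
○●○○●●
○○○○○○
●○○○●●
●○○○○○
k=9  ●●●○○●
○●○○●○
○○○○●●
●○○○●○
●○○○○○
k=10  ●○●○○●
●○●○●○
○●○○●●
●○○○●○
●○○○○○
k=11  ●○●○○●
●○●○●○
○●○○●●
●●○○●○
○●●○○○
k=12  ●○●○○●
●○●○●○
○●●○●●
●○●●●○
○●○○○○
k=13  ●○●○○●
●○●○●○
○●●○●●
●○○●●○
○○●●○○
k=14  ●○●○○●
●○●○●○
○●●○●●
○○○●●○
●●●●○○
k=15  ●○●○○●
●○●○●○
○●●○●●
○○○●○○
●●●○●●
k=16  ●○●○○●
○○●○●○
●○●○●●
●○○●○○
●●●○●●
k=17  ●○●○○●
○○●○●○
●○●●●●
●○●○●○
●●●●●●
k=18  ●○●○○●
○●●○●○
○●○●●●
●●●○●○
●●●●●●
k=19  ●○●○○●
○●●○●○
○●○●●●
●●●○●●
●●●●○○
k=20  ●○●○○●
○●●○●○
○●○●●●
●○●○●●
○○○●○○
k=21  ●○○●●●
○●●●●○
○●○●●●
●○●○●●
○○○●○○
k=22  ●○○●●●
○●●●●●
○●○●○○
●○●○●○
○○○●○○
k=23  ●○○●●●
○●●●●○
○●○●●●
●○●○●●
○○○●○○
k=24  ●○○●●●
○●●●●○
○●●●●●
●●○●●●
○○●●○○
k=25  ●○○●●●
○●●●●○
○●●●○●
●●○○○○
○○●●●○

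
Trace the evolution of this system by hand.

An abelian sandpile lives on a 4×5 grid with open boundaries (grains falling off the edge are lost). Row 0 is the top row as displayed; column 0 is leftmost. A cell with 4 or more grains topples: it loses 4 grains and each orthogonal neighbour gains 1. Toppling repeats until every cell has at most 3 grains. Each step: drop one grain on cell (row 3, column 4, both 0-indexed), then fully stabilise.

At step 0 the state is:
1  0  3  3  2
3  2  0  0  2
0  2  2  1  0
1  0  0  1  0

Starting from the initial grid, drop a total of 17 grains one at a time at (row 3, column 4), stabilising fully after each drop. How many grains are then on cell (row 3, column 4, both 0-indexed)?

3

0) 1  0  3  3  2
3  2  0  0  2
0  2  2  1  0
1  0  0  1  0
1) 1  0  3  3  2
3  2  0  0  2
0  2  2  1  0
1  0  0  1  1
2) 1  0  3  3  2
3  2  0  0  2
0  2  2  1  0
1  0  0  1  2
3) 1  0  3  3  2
3  2  0  0  2
0  2  2  1  0
1  0  0  1  3
4) 1  0  3  3  2
3  2  0  0  2
0  2  2  1  1
1  0  0  2  0
5) 1  0  3  3  2
3  2  0  0  2
0  2  2  1  1
1  0  0  2  1
6) 1  0  3  3  2
3  2  0  0  2
0  2  2  1  1
1  0  0  2  2
7) 1  0  3  3  2
3  2  0  0  2
0  2  2  1  1
1  0  0  2  3
8) 1  0  3  3  2
3  2  0  0  2
0  2  2  1  2
1  0  0  3  0
9) 1  0  3  3  2
3  2  0  0  2
0  2  2  1  2
1  0  0  3  1
10) 1  0  3  3  2
3  2  0  0  2
0  2  2  1  2
1  0  0  3  2
11) 1  0  3  3  2
3  2  0  0  2
0  2  2  1  2
1  0  0  3  3
12) 1  0  3  3  2
3  2  0  0  2
0  2  2  2  3
1  0  1  0  1
13) 1  0  3  3  2
3  2  0  0  2
0  2  2  2  3
1  0  1  0  2
14) 1  0  3  3  2
3  2  0  0  2
0  2  2  2  3
1  0  1  0  3
15) 1  0  3  3  2
3  2  0  0  3
0  2  2  3  0
1  0  1  1  1
16) 1  0  3  3  2
3  2  0  0  3
0  2  2  3  0
1  0  1  1  2
17) 1  0  3  3  2
3  2  0  0  3
0  2  2  3  0
1  0  1  1  3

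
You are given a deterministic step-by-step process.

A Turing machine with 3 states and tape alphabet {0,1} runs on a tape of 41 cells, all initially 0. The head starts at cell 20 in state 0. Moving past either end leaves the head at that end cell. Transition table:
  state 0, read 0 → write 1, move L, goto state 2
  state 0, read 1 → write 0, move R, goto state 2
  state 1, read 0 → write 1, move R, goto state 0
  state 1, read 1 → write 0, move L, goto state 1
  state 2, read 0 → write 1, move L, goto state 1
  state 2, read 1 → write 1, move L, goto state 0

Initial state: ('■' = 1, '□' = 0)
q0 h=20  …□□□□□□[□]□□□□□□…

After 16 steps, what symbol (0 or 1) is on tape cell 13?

1

step 0: q0 h=20  …□□□□□□[□]□□□□□□…
step 1: q2 h=19  …□□□□□□[□]■□□□□□…
step 2: q1 h=18  …□□□□□□[□]■■□□□□…
step 3: q0 h=19  …□□□□□■[■]■□□□□□…
step 4: q2 h=20  …□□□□■□[■]□□□□□□…
step 5: q0 h=19  …□□□□□■[□]■□□□□□…
step 6: q2 h=18  …□□□□□□[■]■■□□□□…
step 7: q0 h=17  …□□□□□□[□]■■■□□□…
step 8: q2 h=16  …□□□□□□[□]■■■■□□…
step 9: q1 h=15  …□□□□□□[□]■■■■■□…
step 10: q0 h=16  …□□□□□■[■]■■■■□□…
step 11: q2 h=17  …□□□□■□[■]■■■□□□…
step 12: q0 h=16  …□□□□□■[□]■■■■□□…
step 13: q2 h=15  …□□□□□□[■]■■■■■□…
step 14: q0 h=14  …□□□□□□[□]■■■■■■…
step 15: q2 h=13  …□□□□□□[□]■■■■■■…
step 16: q1 h=12  …□□□□□□[□]■■■■■■…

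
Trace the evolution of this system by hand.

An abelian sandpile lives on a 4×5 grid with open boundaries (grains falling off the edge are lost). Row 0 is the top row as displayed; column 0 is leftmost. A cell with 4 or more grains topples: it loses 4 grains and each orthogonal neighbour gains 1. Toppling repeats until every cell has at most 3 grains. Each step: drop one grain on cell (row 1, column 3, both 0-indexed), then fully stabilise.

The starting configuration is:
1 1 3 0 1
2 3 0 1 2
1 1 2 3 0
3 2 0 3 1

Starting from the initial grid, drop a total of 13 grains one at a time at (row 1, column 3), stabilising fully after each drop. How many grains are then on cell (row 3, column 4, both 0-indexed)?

step 0: 1 1 3 0 1
2 3 0 1 2
1 1 2 3 0
3 2 0 3 1
step 1: 1 1 3 0 1
2 3 0 2 2
1 1 2 3 0
3 2 0 3 1
step 2: 1 1 3 0 1
2 3 0 3 2
1 1 2 3 0
3 2 0 3 1
step 3: 1 1 3 1 1
2 3 1 1 3
1 1 3 1 1
3 2 1 0 2
step 4: 1 1 3 1 1
2 3 1 2 3
1 1 3 1 1
3 2 1 0 2
step 5: 1 1 3 1 1
2 3 1 3 3
1 1 3 1 1
3 2 1 0 2
step 6: 1 1 3 2 2
2 3 2 1 0
1 1 3 2 2
3 2 1 0 2
step 7: 1 1 3 2 2
2 3 2 2 0
1 1 3 2 2
3 2 1 0 2
step 8: 1 1 3 2 2
2 3 2 3 0
1 1 3 2 2
3 2 1 0 2
step 9: 1 1 3 3 2
2 3 3 0 1
1 1 3 3 2
3 2 1 0 2
step 10: 1 1 3 3 2
2 3 3 1 1
1 1 3 3 2
3 2 1 0 2
step 11: 1 1 3 3 2
2 3 3 2 1
1 1 3 3 2
3 2 1 0 2
step 12: 1 1 3 3 2
2 3 3 3 1
1 1 3 3 2
3 2 1 0 2
step 13: 1 3 1 1 3
3 0 3 3 2
1 3 1 1 3
3 2 2 1 2

2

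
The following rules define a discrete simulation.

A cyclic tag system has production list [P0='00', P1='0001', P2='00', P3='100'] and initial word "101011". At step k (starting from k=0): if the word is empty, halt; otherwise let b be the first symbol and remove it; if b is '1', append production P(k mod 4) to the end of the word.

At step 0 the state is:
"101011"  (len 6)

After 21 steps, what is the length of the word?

0

k=0  "101011"  (len 6)
k=1  "0101100"  (len 7)
k=2  "101100"  (len 6)
k=3  "0110000"  (len 7)
k=4  "110000"  (len 6)
k=5  "1000000"  (len 7)
k=6  "0000000001"  (len 10)
k=7  "000000001"  (len 9)
k=8  "00000001"  (len 8)
k=9  "0000001"  (len 7)
k=10  "000001"  (len 6)
k=11  "00001"  (len 5)
k=12  "0001"  (len 4)
k=13  "001"  (len 3)
k=14  "01"  (len 2)
k=15  "1"  (len 1)
k=16  "100"  (len 3)
k=17  "0000"  (len 4)
k=18  "000"  (len 3)
k=19  "00"  (len 2)
k=20  "0"  (len 1)
k=21  (halted — word empty)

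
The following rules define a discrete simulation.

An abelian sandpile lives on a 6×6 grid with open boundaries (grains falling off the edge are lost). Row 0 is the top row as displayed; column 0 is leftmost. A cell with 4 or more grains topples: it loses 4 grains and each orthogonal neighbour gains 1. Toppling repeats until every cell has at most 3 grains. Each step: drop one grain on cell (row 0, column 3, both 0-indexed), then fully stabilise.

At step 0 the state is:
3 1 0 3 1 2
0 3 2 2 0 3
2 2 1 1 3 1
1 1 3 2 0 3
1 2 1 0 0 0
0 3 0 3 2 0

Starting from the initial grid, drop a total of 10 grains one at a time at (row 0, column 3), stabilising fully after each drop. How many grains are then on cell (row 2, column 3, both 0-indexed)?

2

0) 3 1 0 3 1 2
0 3 2 2 0 3
2 2 1 1 3 1
1 1 3 2 0 3
1 2 1 0 0 0
0 3 0 3 2 0
1) 3 1 1 0 2 2
0 3 2 3 0 3
2 2 1 1 3 1
1 1 3 2 0 3
1 2 1 0 0 0
0 3 0 3 2 0
2) 3 1 1 1 2 2
0 3 2 3 0 3
2 2 1 1 3 1
1 1 3 2 0 3
1 2 1 0 0 0
0 3 0 3 2 0
3) 3 1 1 2 2 2
0 3 2 3 0 3
2 2 1 1 3 1
1 1 3 2 0 3
1 2 1 0 0 0
0 3 0 3 2 0
4) 3 1 1 3 2 2
0 3 2 3 0 3
2 2 1 1 3 1
1 1 3 2 0 3
1 2 1 0 0 0
0 3 0 3 2 0
5) 3 1 2 1 3 2
0 3 3 0 1 3
2 2 1 2 3 1
1 1 3 2 0 3
1 2 1 0 0 0
0 3 0 3 2 0
6) 3 1 2 2 3 2
0 3 3 0 1 3
2 2 1 2 3 1
1 1 3 2 0 3
1 2 1 0 0 0
0 3 0 3 2 0
7) 3 1 2 3 3 2
0 3 3 0 1 3
2 2 1 2 3 1
1 1 3 2 0 3
1 2 1 0 0 0
0 3 0 3 2 0
8) 3 1 3 1 0 3
0 3 3 1 2 3
2 2 1 2 3 1
1 1 3 2 0 3
1 2 1 0 0 0
0 3 0 3 2 0
9) 3 1 3 2 0 3
0 3 3 1 2 3
2 2 1 2 3 1
1 1 3 2 0 3
1 2 1 0 0 0
0 3 0 3 2 0
10) 3 1 3 3 0 3
0 3 3 1 2 3
2 2 1 2 3 1
1 1 3 2 0 3
1 2 1 0 0 0
0 3 0 3 2 0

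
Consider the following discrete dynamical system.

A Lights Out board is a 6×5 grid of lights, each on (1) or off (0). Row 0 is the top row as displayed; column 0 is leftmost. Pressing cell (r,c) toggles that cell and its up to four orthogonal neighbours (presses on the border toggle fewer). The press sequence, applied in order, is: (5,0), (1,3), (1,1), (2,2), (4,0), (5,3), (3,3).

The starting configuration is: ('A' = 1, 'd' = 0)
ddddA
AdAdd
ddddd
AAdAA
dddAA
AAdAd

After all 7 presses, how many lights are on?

k=0  ddddA
AdAdd
ddddd
AAdAA
dddAA
AAdAd
k=1  ddddA
AdAdd
ddddd
AAdAA
AddAA
dddAd
k=2  dddAA
AddAA
dddAd
AAdAA
AddAA
dddAd
k=3  dAdAA
dAAAA
dAdAd
AAdAA
AddAA
dddAd
k=4  dAdAA
dAdAA
ddAdd
AAAAA
AddAA
dddAd
k=5  dAdAA
dAdAA
ddAdd
dAAAA
dAdAA
AddAd
k=6  dAdAA
dAdAA
ddAdd
dAAAA
dAddA
AdAdA
k=7  dAdAA
dAdAA
ddAAd
dAddd
dAdAA
AdAdA

15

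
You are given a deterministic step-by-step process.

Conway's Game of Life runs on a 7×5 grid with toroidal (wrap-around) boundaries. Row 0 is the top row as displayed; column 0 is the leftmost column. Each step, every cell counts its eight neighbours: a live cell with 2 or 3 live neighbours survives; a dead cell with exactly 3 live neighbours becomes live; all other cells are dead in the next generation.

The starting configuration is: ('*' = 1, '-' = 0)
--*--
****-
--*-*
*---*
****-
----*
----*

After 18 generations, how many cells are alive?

gen 0: --*--
****-
--*-*
*---*
****-
----*
----*
gen 1: *-*-*
*---*
--*--
-----
-***-
-**-*
---*-
gen 2: **---
*---*
-----
-*-*-
**-*-
**--*
-----
gen 3: **--*
**--*
*---*
**--*
---*-
-**-*
----*
gen 4: -*-*-
---*-
---*-
-*-*-
---*-
*-*-*
--*-*
gen 5: ---**
---**
---**
---**
**-*-
***-*
--*-*
gen 6: *-*--
*-*--
*-*--
-----
-----
-----
--*--
gen 7: --**-
*-***
-----
-----
-----
-----
-*---
gen 8: *----
-**-*
---**
-----
-----
-----
--*--
gen 9: *-**-
-**-*
*-***
-----
-----
-----
-----
gen 10: *-***
-----
*-*-*
---**
-----
-----
-----
gen 11: ---**
--*--
*---*
*--**
-----
-----
---**
gen 12: --*-*
*----
**---
*--*-
----*
-----
---**
gen 13: *---*
*---*
**---
**---
----*
---**
---**
gen 14: -----
-----
-----
-*--*
---**
*----
-----
gen 15: -----
-----
-----
*--**
---**
----*
-----
gen 16: -----
-----
----*
*--*-
-----
---**
-----
gen 17: -----
-----
----*
----*
---*-
-----
-----
gen 18: -----
-----
-----
---**
-----
-----
-----

2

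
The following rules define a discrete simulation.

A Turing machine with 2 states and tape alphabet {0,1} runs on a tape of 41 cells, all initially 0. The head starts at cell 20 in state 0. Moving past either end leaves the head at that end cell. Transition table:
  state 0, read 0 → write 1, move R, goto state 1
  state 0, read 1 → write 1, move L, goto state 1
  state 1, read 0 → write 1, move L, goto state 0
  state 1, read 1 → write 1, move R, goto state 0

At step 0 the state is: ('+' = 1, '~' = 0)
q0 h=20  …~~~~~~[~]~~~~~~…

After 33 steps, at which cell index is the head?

19

k=0  q0 h=20  …~~~~~~[~]~~~~~~…
k=1  q1 h=21  …~~~~~+[~]~~~~~~…
k=2  q0 h=20  …~~~~~~[+]+~~~~~…
k=3  q1 h=19  …~~~~~~[~]++~~~~…
k=4  q0 h=18  …~~~~~~[~]+++~~~…
k=5  q1 h=19  …~~~~~+[+]++~~~~…
k=6  q0 h=20  …~~~~++[+]+~~~~~…
k=7  q1 h=19  …~~~~~+[+]++~~~~…
k=8  q0 h=20  …~~~~++[+]+~~~~~…
k=9  q1 h=19  …~~~~~+[+]++~~~~…
k=10  q0 h=20  …~~~~++[+]+~~~~~…
k=11  q1 h=19  …~~~~~+[+]++~~~~…
k=12  q0 h=20  …~~~~++[+]+~~~~~…
k=13  q1 h=19  …~~~~~+[+]++~~~~…
k=14  q0 h=20  …~~~~++[+]+~~~~~…
k=15  q1 h=19  …~~~~~+[+]++~~~~…
k=16  q0 h=20  …~~~~++[+]+~~~~~…
k=17  q1 h=19  …~~~~~+[+]++~~~~…
k=18  q0 h=20  …~~~~++[+]+~~~~~…
k=19  q1 h=19  …~~~~~+[+]++~~~~…
k=20  q0 h=20  …~~~~++[+]+~~~~~…
k=21  q1 h=19  …~~~~~+[+]++~~~~…
k=22  q0 h=20  …~~~~++[+]+~~~~~…
k=23  q1 h=19  …~~~~~+[+]++~~~~…
k=24  q0 h=20  …~~~~++[+]+~~~~~…
k=25  q1 h=19  …~~~~~+[+]++~~~~…
k=26  q0 h=20  …~~~~++[+]+~~~~~…
k=27  q1 h=19  …~~~~~+[+]++~~~~…
k=28  q0 h=20  …~~~~++[+]+~~~~~…
k=29  q1 h=19  …~~~~~+[+]++~~~~…
k=30  q0 h=20  …~~~~++[+]+~~~~~…
k=31  q1 h=19  …~~~~~+[+]++~~~~…
k=32  q0 h=20  …~~~~++[+]+~~~~~…
k=33  q1 h=19  …~~~~~+[+]++~~~~…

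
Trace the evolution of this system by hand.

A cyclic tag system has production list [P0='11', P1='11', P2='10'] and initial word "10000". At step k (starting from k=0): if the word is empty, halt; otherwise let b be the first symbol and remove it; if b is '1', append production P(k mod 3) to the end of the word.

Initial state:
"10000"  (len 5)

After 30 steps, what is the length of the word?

[0] "10000"  (len 5)
[1] "000011"  (len 6)
[2] "00011"  (len 5)
[3] "0011"  (len 4)
[4] "011"  (len 3)
[5] "11"  (len 2)
[6] "110"  (len 3)
[7] "1011"  (len 4)
[8] "01111"  (len 5)
[9] "1111"  (len 4)
[10] "11111"  (len 5)
[11] "111111"  (len 6)
[12] "1111110"  (len 7)
[13] "11111011"  (len 8)
[14] "111101111"  (len 9)
[15] "1110111110"  (len 10)
[16] "11011111011"  (len 11)
[17] "101111101111"  (len 12)
[18] "0111110111110"  (len 13)
[19] "111110111110"  (len 12)
[20] "1111011111011"  (len 13)
[21] "11101111101110"  (len 14)
[22] "110111110111011"  (len 15)
[23] "1011111011101111"  (len 16)
[24] "01111101110111110"  (len 17)
[25] "1111101110111110"  (len 16)
[26] "11110111011111011"  (len 17)
[27] "111011101111101110"  (len 18)
[28] "1101110111110111011"  (len 19)
[29] "10111011111011101111"  (len 20)
[30] "011101111101110111110"  (len 21)

21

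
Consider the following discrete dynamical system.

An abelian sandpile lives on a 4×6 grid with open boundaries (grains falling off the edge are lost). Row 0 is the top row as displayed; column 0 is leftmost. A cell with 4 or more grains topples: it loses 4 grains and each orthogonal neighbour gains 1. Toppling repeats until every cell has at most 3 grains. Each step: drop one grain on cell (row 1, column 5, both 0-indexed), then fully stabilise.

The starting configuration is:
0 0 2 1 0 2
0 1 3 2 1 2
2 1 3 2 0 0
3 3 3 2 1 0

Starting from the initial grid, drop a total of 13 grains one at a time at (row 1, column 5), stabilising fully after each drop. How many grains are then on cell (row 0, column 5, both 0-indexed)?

2

step 0: 0 0 2 1 0 2
0 1 3 2 1 2
2 1 3 2 0 0
3 3 3 2 1 0
step 1: 0 0 2 1 0 2
0 1 3 2 1 3
2 1 3 2 0 0
3 3 3 2 1 0
step 2: 0 0 2 1 0 3
0 1 3 2 2 0
2 1 3 2 0 1
3 3 3 2 1 0
step 3: 0 0 2 1 0 3
0 1 3 2 2 1
2 1 3 2 0 1
3 3 3 2 1 0
step 4: 0 0 2 1 0 3
0 1 3 2 2 2
2 1 3 2 0 1
3 3 3 2 1 0
step 5: 0 0 2 1 0 3
0 1 3 2 2 3
2 1 3 2 0 1
3 3 3 2 1 0
step 6: 0 0 2 1 1 0
0 1 3 2 3 1
2 1 3 2 0 2
3 3 3 2 1 0
step 7: 0 0 2 1 1 0
0 1 3 2 3 2
2 1 3 2 0 2
3 3 3 2 1 0
step 8: 0 0 2 1 1 0
0 1 3 2 3 3
2 1 3 2 0 2
3 3 3 2 1 0
step 9: 0 0 2 1 2 1
0 1 3 3 0 1
2 1 3 2 1 3
3 3 3 2 1 0
step 10: 0 0 2 1 2 1
0 1 3 3 0 2
2 1 3 2 1 3
3 3 3 2 1 0
step 11: 0 0 2 1 2 1
0 1 3 3 0 3
2 1 3 2 1 3
3 3 3 2 1 0
step 12: 0 0 2 1 2 2
0 1 3 3 1 1
2 1 3 2 2 0
3 3 3 2 1 1
step 13: 0 0 2 1 2 2
0 1 3 3 1 2
2 1 3 2 2 0
3 3 3 2 1 1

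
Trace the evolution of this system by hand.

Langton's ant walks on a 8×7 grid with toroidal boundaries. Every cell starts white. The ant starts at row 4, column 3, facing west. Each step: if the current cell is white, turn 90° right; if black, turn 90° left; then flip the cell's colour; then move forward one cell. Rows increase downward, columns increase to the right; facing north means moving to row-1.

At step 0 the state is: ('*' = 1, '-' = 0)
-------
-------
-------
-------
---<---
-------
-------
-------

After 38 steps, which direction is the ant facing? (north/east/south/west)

[0] -------
-------
-------
-------
---<---
-------
-------
-------
[1] -------
-------
-------
---^---
---*---
-------
-------
-------
[2] -------
-------
-------
---*>--
---*---
-------
-------
-------
[3] -------
-------
-------
---**--
---*v--
-------
-------
-------
[4] -------
-------
-------
---**--
---<*--
-------
-------
-------
[5] -------
-------
-------
---**--
----*--
---v---
-------
-------
[6] -------
-------
-------
---**--
----*--
--<*---
-------
-------
[7] -------
-------
-------
---**--
--^-*--
--**---
-------
-------
[8] -------
-------
-------
---**--
--*>*--
--**---
-------
-------
[9] -------
-------
-------
---**--
--***--
--*v---
-------
-------
[10] -------
-------
-------
---**--
--***--
--*->--
-------
-------
[11] -------
-------
-------
---**--
--***--
--*-*--
----v--
-------
[12] -------
-------
-------
---**--
--***--
--*-*--
---<*--
-------
[13] -------
-------
-------
---**--
--***--
--*^*--
---**--
-------
[14] -------
-------
-------
---**--
--***--
--**>--
---**--
-------
[15] -------
-------
-------
---**--
--**^--
--**---
---**--
-------
[16] -------
-------
-------
---**--
--*<---
--**---
---**--
-------
[17] -------
-------
-------
---**--
--*----
--*v---
---**--
-------
[18] -------
-------
-------
---**--
--*----
--*->--
---**--
-------
[19] -------
-------
-------
---**--
--*----
--*-*--
---*v--
-------
[20] -------
-------
-------
---**--
--*----
--*-*--
---*->-
-------
[21] -------
-------
-------
---**--
--*----
--*-*--
---*-*-
-----v-
[22] -------
-------
-------
---**--
--*----
--*-*--
---*-*-
----<*-
[23] -------
-------
-------
---**--
--*----
--*-*--
---*^*-
----**-
[24] -------
-------
-------
---**--
--*----
--*-*--
---**>-
----**-
[25] -------
-------
-------
---**--
--*----
--*-*^-
---**--
----**-
[26] -------
-------
-------
---**--
--*----
--*-**>
---**--
----**-
[27] -------
-------
-------
---**--
--*----
--*-***
---**-v
----**-
[28] -------
-------
-------
---**--
--*----
--*-***
---**<*
----**-
[29] -------
-------
-------
---**--
--*----
--*-*^*
---****
----**-
[30] -------
-------
-------
---**--
--*----
--*-<-*
---****
----**-
[31] -------
-------
-------
---**--
--*----
--*---*
---*v**
----**-
[32] -------
-------
-------
---**--
--*----
--*---*
---*->*
----**-
[33] -------
-------
-------
---**--
--*----
--*--^*
---*--*
----**-
[34] -------
-------
-------
---**--
--*----
--*--*>
---*--*
----**-
[35] -------
-------
-------
---**--
--*---^
--*--*-
---*--*
----**-
[36] -------
-------
-------
---**--
>-*---*
--*--*-
---*--*
----**-
[37] -------
-------
-------
---**--
*-*---*
v-*--*-
---*--*
----**-
[38] -------
-------
-------
---**--
*-*---*
*-*--*<
---*--*
----**-

west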